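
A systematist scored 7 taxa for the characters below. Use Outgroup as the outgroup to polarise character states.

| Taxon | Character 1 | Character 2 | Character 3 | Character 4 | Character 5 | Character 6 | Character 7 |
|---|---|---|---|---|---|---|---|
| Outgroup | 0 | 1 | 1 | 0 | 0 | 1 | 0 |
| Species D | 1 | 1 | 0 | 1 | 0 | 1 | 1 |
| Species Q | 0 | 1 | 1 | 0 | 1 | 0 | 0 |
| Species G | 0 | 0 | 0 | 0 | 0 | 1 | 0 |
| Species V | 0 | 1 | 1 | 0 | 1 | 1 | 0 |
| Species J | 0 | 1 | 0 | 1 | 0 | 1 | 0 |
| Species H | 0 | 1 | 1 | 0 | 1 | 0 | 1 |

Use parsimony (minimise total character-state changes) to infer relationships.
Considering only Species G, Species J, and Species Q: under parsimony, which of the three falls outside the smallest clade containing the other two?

Character polarity is set by the outgroup: the derived state is whichever differs from the outgroup's state, so for Character 2, Character 3, Character 6 the derived state is '0', and for the remaining characters it is '1'.
Character 1 (derived state '1') is unique to Species D (autapomorphy; uninformative for grouping).
Character 2: derived state '0' in Species G only — an autapomorphy, so it tells us nothing about relationships among taxa.
Character 3: derived state '0' in Species D, Species G, and Species J only — synapomorphy for {Species D, Species G, Species J}.
Character 4: derived state '1' in Species D and Species J only — synapomorphy for {Species D, Species J}.
Character 5: derived state '1' in Species H, Species Q, and Species V only — synapomorphy for {Species H, Species Q, Species V}.
Only Species H and Species Q show the derived state '0' for Character 6, supporting them as a clade.
Character 7 (state '1') occurs in Species D and Species H but conflicts with the nesting implied by the other characters — most parsimoniously interpreted as homoplasy.
Most parsimonious ingroup topology: (((Species D,Species J),Species G),((Species H,Species Q),Species V)).
Species J and Species G share a more recent common ancestor with each other than either does with Species Q, so Species Q is the least closely related of the three.

Species Q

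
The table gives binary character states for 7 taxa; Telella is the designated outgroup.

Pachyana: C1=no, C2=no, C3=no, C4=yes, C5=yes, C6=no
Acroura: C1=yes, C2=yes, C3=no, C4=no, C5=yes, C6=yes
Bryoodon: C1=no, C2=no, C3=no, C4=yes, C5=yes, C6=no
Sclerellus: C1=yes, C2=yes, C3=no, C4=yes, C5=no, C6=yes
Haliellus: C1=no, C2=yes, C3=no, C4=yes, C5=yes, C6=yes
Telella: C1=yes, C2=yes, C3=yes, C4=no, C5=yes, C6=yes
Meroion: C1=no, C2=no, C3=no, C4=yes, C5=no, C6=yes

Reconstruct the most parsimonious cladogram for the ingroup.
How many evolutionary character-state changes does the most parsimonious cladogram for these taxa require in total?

7

Character polarity is set by the outgroup: the derived state is whichever differs from the outgroup's state, so for C1, C2, C3, C5, C6 the derived state is 'no', and for the remaining characters it is 'yes'.
C1 (derived state 'no') is shared by Bryoodon, Haliellus, Meroion, and Pachyana — a synapomorphy uniting that clade.
C2: derived state 'no' in Bryoodon, Meroion, and Pachyana only — synapomorphy for {Bryoodon, Meroion, Pachyana}.
All ingroup taxa share the derived state 'no' for C3; it defines the ingroup but does not resolve relationships within it.
Only Bryoodon, Haliellus, Meroion, Pachyana, and Sclerellus show the derived state 'yes' for C4, supporting them as a clade.
C5 groups Meroion and Sclerellus, which is incompatible with the clades supported by the remaining characters; treating it as convergent (homoplasy) costs fewer steps than any alternative tree.
C6 (derived state 'no') is shared by Bryoodon and Pachyana — a synapomorphy uniting that clade.
Most parsimonious ingroup topology: (((((Bryoodon,Pachyana),Meroion),Haliellus),Sclerellus),Acroura).
Changes per character on this tree: C1: 1; C2: 1; C3: 1; C4: 1; C5: 2; C6: 1.
Total = 7.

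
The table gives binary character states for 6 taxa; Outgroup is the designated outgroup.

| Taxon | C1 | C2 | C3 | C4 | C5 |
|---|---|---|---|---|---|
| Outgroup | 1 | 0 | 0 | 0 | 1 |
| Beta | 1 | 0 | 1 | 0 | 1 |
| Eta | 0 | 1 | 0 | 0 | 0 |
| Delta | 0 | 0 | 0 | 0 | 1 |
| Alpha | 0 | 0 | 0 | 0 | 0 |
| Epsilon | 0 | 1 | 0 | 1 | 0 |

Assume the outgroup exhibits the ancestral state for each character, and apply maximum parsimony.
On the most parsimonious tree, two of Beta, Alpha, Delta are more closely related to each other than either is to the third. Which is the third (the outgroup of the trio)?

Beta

Character polarity is set by the outgroup: the derived state is whichever differs from the outgroup's state, so for C1, C5 the derived state is '0', and for the remaining characters it is '1'.
Only Alpha, Delta, Epsilon, and Eta show the derived state '0' for C1, supporting them as a clade.
Only Epsilon and Eta show the derived state '1' for C2, supporting them as a clade.
C3: derived state '1' in Beta only — an autapomorphy, so it tells us nothing about relationships among taxa.
C4: derived state '1' in Epsilon only — an autapomorphy, so it tells us nothing about relationships among taxa.
Only Alpha, Epsilon, and Eta show the derived state '0' for C5, supporting them as a clade.
Most parsimonious ingroup topology: (Beta,(((Eta,Epsilon),Alpha),Delta)).
Alpha and Delta share a more recent common ancestor with each other than either does with Beta, so Beta is the least closely related of the three.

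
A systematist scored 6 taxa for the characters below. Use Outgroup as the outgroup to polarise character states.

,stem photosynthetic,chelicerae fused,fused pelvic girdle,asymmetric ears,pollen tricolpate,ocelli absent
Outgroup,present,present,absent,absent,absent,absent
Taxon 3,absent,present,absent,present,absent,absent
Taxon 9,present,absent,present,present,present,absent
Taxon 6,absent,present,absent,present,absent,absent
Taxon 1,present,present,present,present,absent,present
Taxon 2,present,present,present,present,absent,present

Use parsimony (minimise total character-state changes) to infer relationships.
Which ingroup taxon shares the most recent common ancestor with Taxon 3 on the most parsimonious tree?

Character polarity is set by the outgroup: the derived state is whichever differs from the outgroup's state, so for stem photosynthetic, chelicerae fused the derived state is 'absent', and for the remaining characters it is 'present'.
stem photosynthetic: derived state 'absent' in Taxon 3 and Taxon 6 only — synapomorphy for {Taxon 3, Taxon 6}.
chelicerae fused (derived state 'absent') is unique to Taxon 9 (autapomorphy; uninformative for grouping).
fused pelvic girdle (derived state 'present') is shared by Taxon 1, Taxon 2, and Taxon 9 — a synapomorphy uniting that clade.
asymmetric ears (derived state 'present') is shared by all ingroup taxa — unites the whole ingroup.
pollen tricolpate (derived state 'present') is unique to Taxon 9 (autapomorphy; uninformative for grouping).
ocelli absent: derived state 'present' in Taxon 1 and Taxon 2 only — synapomorphy for {Taxon 1, Taxon 2}.
Most parsimonious ingroup topology: ((Taxon 3,Taxon 6),(Taxon 9,(Taxon 1,Taxon 2))).
Taxon 3 and Taxon 6 form a cherry on this tree, so they are sister taxa.

Taxon 6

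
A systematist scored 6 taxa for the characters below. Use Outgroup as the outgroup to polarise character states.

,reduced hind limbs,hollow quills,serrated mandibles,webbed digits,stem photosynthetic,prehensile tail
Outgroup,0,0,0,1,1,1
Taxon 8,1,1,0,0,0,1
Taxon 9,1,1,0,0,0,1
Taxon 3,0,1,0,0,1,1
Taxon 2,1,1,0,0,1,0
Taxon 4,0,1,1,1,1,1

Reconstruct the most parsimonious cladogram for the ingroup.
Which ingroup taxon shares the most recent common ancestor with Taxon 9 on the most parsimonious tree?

Taxon 8

Character polarity is set by the outgroup: the derived state is whichever differs from the outgroup's state, so for webbed digits, stem photosynthetic, prehensile tail the derived state is '0', and for the remaining characters it is '1'.
reduced hind limbs: derived state '1' in Taxon 2, Taxon 8, and Taxon 9 only — synapomorphy for {Taxon 2, Taxon 8, Taxon 9}.
hollow quills (derived state '1') is shared by all ingroup taxa — unites the whole ingroup.
serrated mandibles (derived state '1') is unique to Taxon 4 (autapomorphy; uninformative for grouping).
webbed digits (derived state '0') is shared by Taxon 2, Taxon 3, Taxon 8, and Taxon 9 — a synapomorphy uniting that clade.
stem photosynthetic (derived state '0') is shared by Taxon 8 and Taxon 9 — a synapomorphy uniting that clade.
prehensile tail: derived state '0' in Taxon 2 only — an autapomorphy, so it tells us nothing about relationships among taxa.
Most parsimonious ingroup topology: ((((Taxon 8,Taxon 9),Taxon 2),Taxon 3),Taxon 4).
Taxon 9 and Taxon 8 form a cherry on this tree, so they are sister taxa.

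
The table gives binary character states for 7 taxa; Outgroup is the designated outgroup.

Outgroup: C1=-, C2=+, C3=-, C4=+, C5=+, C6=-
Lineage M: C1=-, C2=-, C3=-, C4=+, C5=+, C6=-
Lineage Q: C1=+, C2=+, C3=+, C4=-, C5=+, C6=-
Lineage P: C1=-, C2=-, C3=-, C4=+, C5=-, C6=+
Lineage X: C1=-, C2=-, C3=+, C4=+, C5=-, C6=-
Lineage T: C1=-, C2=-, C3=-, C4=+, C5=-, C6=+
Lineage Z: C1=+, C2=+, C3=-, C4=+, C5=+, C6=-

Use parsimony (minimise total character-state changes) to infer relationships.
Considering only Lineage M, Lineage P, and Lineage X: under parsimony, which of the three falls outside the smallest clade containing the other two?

Lineage M

Character polarity is set by the outgroup: the derived state is whichever differs from the outgroup's state, so for C2, C4, C5 the derived state is '-', and for the remaining characters it is '+'.
C1 (derived state '+') is shared by Lineage Q and Lineage Z — a synapomorphy uniting that clade.
C2: derived state '-' in Lineage M, Lineage P, Lineage T, and Lineage X only — synapomorphy for {Lineage M, Lineage P, Lineage T, Lineage X}.
C3 (state '+') occurs in Lineage Q and Lineage X but conflicts with the nesting implied by the other characters — most parsimoniously interpreted as homoplasy.
C4 (derived state '-') is unique to Lineage Q (autapomorphy; uninformative for grouping).
Only Lineage P, Lineage T, and Lineage X show the derived state '-' for C5, supporting them as a clade.
Only Lineage P and Lineage T show the derived state '+' for C6, supporting them as a clade.
Most parsimonious ingroup topology: ((Lineage M,((Lineage P,Lineage T),Lineage X)),(Lineage Q,Lineage Z)).
Lineage X and Lineage P share a more recent common ancestor with each other than either does with Lineage M, so Lineage M is the least closely related of the three.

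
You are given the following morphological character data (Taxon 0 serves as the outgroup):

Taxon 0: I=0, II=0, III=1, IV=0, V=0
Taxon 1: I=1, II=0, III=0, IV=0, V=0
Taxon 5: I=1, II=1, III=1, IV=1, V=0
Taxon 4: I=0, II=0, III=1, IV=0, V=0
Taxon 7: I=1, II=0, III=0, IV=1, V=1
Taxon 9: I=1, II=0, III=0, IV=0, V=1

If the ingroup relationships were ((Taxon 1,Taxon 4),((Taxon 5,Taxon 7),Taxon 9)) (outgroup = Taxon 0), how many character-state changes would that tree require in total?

Map each character onto ((Taxon 1,Taxon 4),((Taxon 5,Taxon 7),Taxon 9)) (rooted by Taxon 0) and count the minimum state changes it requires (Fitch parsimony):
I: 2; II: 1; III: 3; IV: 1; V: 2.
Total tree length = 9.

9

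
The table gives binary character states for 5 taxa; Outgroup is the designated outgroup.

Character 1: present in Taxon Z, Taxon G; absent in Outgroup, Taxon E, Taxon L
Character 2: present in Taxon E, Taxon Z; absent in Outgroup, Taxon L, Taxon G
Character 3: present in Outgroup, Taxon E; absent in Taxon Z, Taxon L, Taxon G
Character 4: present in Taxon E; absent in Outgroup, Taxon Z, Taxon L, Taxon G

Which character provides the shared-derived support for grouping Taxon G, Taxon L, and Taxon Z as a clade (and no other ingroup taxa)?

Character 3

Character polarity is set by the outgroup: the derived state is whichever differs from the outgroup's state, so for Character 3 the derived state is 'absent', and for the remaining characters it is 'present'.
Character 1 (derived state 'present') is shared by Taxon G and Taxon Z — a synapomorphy uniting that clade.
Character 2 (state 'present') occurs in Taxon E and Taxon Z but conflicts with the nesting implied by the other characters — most parsimoniously interpreted as homoplasy.
Character 3 (derived state 'absent') is shared by Taxon G, Taxon L, and Taxon Z — a synapomorphy uniting that clade.
Character 4: derived state 'present' in Taxon E only — an autapomorphy, so it tells us nothing about relationships among taxa.
Most parsimonious ingroup topology: (Taxon E,((Taxon Z,Taxon G),Taxon L)).
The clade {Taxon G, Taxon L, Taxon Z} is supported by Character 3: its derived state 'absent' occurs in exactly those taxa and in no other taxon (including the outgroup).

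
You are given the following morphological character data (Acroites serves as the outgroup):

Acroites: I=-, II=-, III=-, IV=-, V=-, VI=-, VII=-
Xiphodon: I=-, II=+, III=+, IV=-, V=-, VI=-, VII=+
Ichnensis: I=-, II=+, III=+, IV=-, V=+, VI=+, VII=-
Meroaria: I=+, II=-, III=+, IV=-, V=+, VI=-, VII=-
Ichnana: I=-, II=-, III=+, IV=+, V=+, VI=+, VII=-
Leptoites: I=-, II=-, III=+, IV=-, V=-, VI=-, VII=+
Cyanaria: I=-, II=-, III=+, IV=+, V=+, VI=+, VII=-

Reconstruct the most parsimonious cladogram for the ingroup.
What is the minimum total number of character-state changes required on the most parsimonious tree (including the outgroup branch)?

The outgroup has state '-' for every character, so '+' is the derived state throughout.
I: derived state '+' in Meroaria only — an autapomorphy, so it tells us nothing about relationships among taxa.
II groups Ichnensis and Xiphodon, which is incompatible with the clades supported by the remaining characters; treating it as convergent (homoplasy) costs fewer steps than any alternative tree.
III (derived state '+') is shared by all ingroup taxa — unites the whole ingroup.
IV: derived state '+' in Cyanaria and Ichnana only — synapomorphy for {Cyanaria, Ichnana}.
V (derived state '+') is shared by Cyanaria, Ichnana, Ichnensis, and Meroaria — a synapomorphy uniting that clade.
VI: derived state '+' in Cyanaria, Ichnana, and Ichnensis only — synapomorphy for {Cyanaria, Ichnana, Ichnensis}.
VII (derived state '+') is shared by Leptoites and Xiphodon — a synapomorphy uniting that clade.
Most parsimonious ingroup topology: ((Xiphodon,Leptoites),((Ichnensis,(Ichnana,Cyanaria)),Meroaria)).
Changes per character on this tree: I: 1; II: 2; III: 1; IV: 1; V: 1; VI: 1; VII: 1.
Total = 8.

8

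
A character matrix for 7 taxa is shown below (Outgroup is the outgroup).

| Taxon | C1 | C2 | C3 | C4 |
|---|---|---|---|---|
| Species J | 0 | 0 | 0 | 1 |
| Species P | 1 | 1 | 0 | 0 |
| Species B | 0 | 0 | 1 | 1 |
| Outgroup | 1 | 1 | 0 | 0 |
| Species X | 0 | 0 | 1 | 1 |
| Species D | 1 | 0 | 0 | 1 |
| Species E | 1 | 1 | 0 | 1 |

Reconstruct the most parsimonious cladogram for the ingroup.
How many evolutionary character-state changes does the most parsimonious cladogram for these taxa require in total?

Character polarity is set by the outgroup: the derived state is whichever differs from the outgroup's state, so for C1, C2 the derived state is '0', and for the remaining characters it is '1'.
Only Species B, Species J, and Species X show the derived state '0' for C1, supporting them as a clade.
C2: derived state '0' in Species B, Species D, Species J, and Species X only — synapomorphy for {Species B, Species D, Species J, Species X}.
C3 (derived state '1') is shared by Species B and Species X — a synapomorphy uniting that clade.
Only Species B, Species D, Species E, Species J, and Species X show the derived state '1' for C4, supporting them as a clade.
Most parsimonious ingroup topology: ((Species E,(((Species X,Species B),Species J),Species D)),Species P).
Changes per character on this tree: C1: 1; C2: 1; C3: 1; C4: 1.
Total = 4.

4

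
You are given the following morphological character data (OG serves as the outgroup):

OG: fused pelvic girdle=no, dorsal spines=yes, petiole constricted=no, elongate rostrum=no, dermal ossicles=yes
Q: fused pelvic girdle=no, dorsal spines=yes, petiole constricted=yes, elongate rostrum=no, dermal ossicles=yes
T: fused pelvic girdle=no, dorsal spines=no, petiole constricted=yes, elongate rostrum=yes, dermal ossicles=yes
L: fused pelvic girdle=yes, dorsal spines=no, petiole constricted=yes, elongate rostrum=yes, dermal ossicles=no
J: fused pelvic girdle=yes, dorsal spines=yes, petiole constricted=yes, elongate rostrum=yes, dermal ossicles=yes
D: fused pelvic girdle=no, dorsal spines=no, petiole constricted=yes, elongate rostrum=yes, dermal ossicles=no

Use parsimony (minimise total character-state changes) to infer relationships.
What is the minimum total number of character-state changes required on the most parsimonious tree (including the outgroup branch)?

6

Character polarity is set by the outgroup: the derived state is whichever differs from the outgroup's state, so for dorsal spines, dermal ossicles the derived state is 'no', and for the remaining characters it is 'yes'.
fused pelvic girdle groups J and L, which is incompatible with the clades supported by the remaining characters; treating it as convergent (homoplasy) costs fewer steps than any alternative tree.
dorsal spines: derived state 'no' in D, L, and T only — synapomorphy for {D, L, T}.
All ingroup taxa share the derived state 'yes' for petiole constricted; it defines the ingroup but does not resolve relationships within it.
elongate rostrum (derived state 'yes') is shared by D, J, L, and T — a synapomorphy uniting that clade.
dermal ossicles: derived state 'no' in D and L only — synapomorphy for {D, L}.
Most parsimonious ingroup topology: (Q,((T,(L,D)),J)).
Changes per character on this tree: fused pelvic girdle: 2; dorsal spines: 1; petiole constricted: 1; elongate rostrum: 1; dermal ossicles: 1.
Total = 6.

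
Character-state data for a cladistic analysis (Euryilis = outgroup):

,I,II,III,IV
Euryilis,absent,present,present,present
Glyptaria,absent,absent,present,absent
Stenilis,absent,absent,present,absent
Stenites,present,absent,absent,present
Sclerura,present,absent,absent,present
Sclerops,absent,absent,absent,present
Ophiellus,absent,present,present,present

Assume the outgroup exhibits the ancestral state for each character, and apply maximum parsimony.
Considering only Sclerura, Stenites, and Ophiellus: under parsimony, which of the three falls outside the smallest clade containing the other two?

Ophiellus

Character polarity is set by the outgroup: the derived state is whichever differs from the outgroup's state, so for II, III, IV the derived state is 'absent', and for the remaining characters it is 'present'.
I (derived state 'present') is shared by Sclerura and Stenites — a synapomorphy uniting that clade.
Only Glyptaria, Sclerops, Sclerura, Stenilis, and Stenites show the derived state 'absent' for II, supporting them as a clade.
III: derived state 'absent' in Sclerops, Sclerura, and Stenites only — synapomorphy for {Sclerops, Sclerura, Stenites}.
Only Glyptaria and Stenilis show the derived state 'absent' for IV, supporting them as a clade.
Most parsimonious ingroup topology: (((Glyptaria,Stenilis),((Stenites,Sclerura),Sclerops)),Ophiellus).
Sclerura and Stenites share a more recent common ancestor with each other than either does with Ophiellus, so Ophiellus is the least closely related of the three.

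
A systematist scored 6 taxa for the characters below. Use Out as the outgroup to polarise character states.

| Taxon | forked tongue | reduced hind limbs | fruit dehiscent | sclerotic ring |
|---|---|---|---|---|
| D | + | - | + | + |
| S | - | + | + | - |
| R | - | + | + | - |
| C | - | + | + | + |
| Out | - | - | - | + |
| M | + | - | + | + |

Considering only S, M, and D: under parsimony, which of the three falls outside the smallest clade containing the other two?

Character polarity is set by the outgroup: the derived state is whichever differs from the outgroup's state, so for sclerotic ring the derived state is '-', and for the remaining characters it is '+'.
forked tongue (derived state '+') is shared by D and M — a synapomorphy uniting that clade.
reduced hind limbs: derived state '+' in C, R, and S only — synapomorphy for {C, R, S}.
fruit dehiscent (derived state '+') is shared by all ingroup taxa — unites the whole ingroup.
sclerotic ring: derived state '-' in R and S only — synapomorphy for {R, S}.
Most parsimonious ingroup topology: ((M,D),((R,S),C)).
D and M share a more recent common ancestor with each other than either does with S, so S is the least closely related of the three.

S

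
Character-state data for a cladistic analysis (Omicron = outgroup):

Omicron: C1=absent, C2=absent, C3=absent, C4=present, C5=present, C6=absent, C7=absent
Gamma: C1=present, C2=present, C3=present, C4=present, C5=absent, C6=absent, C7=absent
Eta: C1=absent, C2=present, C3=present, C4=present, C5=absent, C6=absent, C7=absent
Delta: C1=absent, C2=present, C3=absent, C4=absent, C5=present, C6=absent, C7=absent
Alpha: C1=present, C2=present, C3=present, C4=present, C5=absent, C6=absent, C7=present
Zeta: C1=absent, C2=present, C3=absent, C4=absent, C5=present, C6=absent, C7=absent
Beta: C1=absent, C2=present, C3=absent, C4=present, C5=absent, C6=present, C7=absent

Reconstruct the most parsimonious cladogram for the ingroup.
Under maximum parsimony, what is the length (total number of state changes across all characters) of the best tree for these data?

Character polarity is set by the outgroup: the derived state is whichever differs from the outgroup's state, so for C4, C5 the derived state is 'absent', and for the remaining characters it is 'present'.
C1: derived state 'present' in Alpha and Gamma only — synapomorphy for {Alpha, Gamma}.
C2 (derived state 'present') is shared by all ingroup taxa — unites the whole ingroup.
C3 (derived state 'present') is shared by Alpha, Eta, and Gamma — a synapomorphy uniting that clade.
C4 (derived state 'absent') is shared by Delta and Zeta — a synapomorphy uniting that clade.
C5: derived state 'absent' in Alpha, Beta, Eta, and Gamma only — synapomorphy for {Alpha, Beta, Eta, Gamma}.
C6: derived state 'present' in Beta only — an autapomorphy, so it tells us nothing about relationships among taxa.
C7: derived state 'present' in Alpha only — an autapomorphy, so it tells us nothing about relationships among taxa.
Most parsimonious ingroup topology: ((((Gamma,Alpha),Eta),Beta),(Zeta,Delta)).
Changes per character on this tree: C1: 1; C2: 1; C3: 1; C4: 1; C5: 1; C6: 1; C7: 1.
Total = 7.

7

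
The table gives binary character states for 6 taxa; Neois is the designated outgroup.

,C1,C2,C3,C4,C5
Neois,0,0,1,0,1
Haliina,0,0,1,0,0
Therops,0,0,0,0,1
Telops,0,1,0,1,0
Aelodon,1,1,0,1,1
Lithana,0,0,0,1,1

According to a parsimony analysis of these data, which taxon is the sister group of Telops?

Aelodon

Character polarity is set by the outgroup: the derived state is whichever differs from the outgroup's state, so for C3, C5 the derived state is '0', and for the remaining characters it is '1'.
C1 (derived state '1') is unique to Aelodon (autapomorphy; uninformative for grouping).
C2: derived state '1' in Aelodon and Telops only — synapomorphy for {Aelodon, Telops}.
Only Aelodon, Lithana, Telops, and Therops show the derived state '0' for C3, supporting them as a clade.
C4 (derived state '1') is shared by Aelodon, Lithana, and Telops — a synapomorphy uniting that clade.
C5 (state '0') occurs in Haliina and Telops but conflicts with the nesting implied by the other characters — most parsimoniously interpreted as homoplasy.
Most parsimonious ingroup topology: (Haliina,(Therops,((Telops,Aelodon),Lithana))).
Telops and Aelodon form a cherry on this tree, so they are sister taxa.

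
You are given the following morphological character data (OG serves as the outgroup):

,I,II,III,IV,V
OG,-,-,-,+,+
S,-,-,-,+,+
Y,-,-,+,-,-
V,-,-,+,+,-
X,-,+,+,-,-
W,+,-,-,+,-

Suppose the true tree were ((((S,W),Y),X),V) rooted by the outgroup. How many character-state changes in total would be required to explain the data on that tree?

8

Map each character onto ((((S,W),Y),X),V) (rooted by OG) and count the minimum state changes it requires (Fitch parsimony):
I: 1; II: 1; III: 2; IV: 2; V: 2.
Total tree length = 8.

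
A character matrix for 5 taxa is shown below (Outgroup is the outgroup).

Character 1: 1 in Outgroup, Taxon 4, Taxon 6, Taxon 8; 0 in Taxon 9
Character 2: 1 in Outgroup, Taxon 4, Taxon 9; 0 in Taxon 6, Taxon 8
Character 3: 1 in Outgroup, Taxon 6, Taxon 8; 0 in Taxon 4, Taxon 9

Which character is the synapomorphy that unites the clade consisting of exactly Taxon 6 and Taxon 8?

Character 2

The outgroup has state '1' for every character, so '0' is the derived state throughout.
Character 1: derived state '0' in Taxon 9 only — an autapomorphy, so it tells us nothing about relationships among taxa.
Character 2 (derived state '0') is shared by Taxon 6 and Taxon 8 — a synapomorphy uniting that clade.
Character 3 (derived state '0') is shared by Taxon 4 and Taxon 9 — a synapomorphy uniting that clade.
Most parsimonious ingroup topology: ((Taxon 4,Taxon 9),(Taxon 6,Taxon 8)).
The clade {Taxon 6, Taxon 8} is supported by Character 2: its derived state '0' occurs in exactly those taxa and in no other taxon (including the outgroup).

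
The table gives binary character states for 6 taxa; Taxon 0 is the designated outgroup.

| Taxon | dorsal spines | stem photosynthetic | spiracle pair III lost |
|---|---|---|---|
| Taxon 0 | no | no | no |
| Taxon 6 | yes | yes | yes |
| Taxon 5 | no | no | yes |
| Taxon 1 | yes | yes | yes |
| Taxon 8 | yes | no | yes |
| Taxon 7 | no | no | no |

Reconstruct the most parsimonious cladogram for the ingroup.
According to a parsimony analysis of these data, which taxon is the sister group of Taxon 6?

The outgroup has state 'no' for every character, so 'yes' is the derived state throughout.
dorsal spines (derived state 'yes') is shared by Taxon 1, Taxon 6, and Taxon 8 — a synapomorphy uniting that clade.
stem photosynthetic: derived state 'yes' in Taxon 1 and Taxon 6 only — synapomorphy for {Taxon 1, Taxon 6}.
Only Taxon 1, Taxon 5, Taxon 6, and Taxon 8 show the derived state 'yes' for spiracle pair III lost, supporting them as a clade.
Most parsimonious ingroup topology: ((((Taxon 6,Taxon 1),Taxon 8),Taxon 5),Taxon 7).
Taxon 6 and Taxon 1 form a cherry on this tree, so they are sister taxa.

Taxon 1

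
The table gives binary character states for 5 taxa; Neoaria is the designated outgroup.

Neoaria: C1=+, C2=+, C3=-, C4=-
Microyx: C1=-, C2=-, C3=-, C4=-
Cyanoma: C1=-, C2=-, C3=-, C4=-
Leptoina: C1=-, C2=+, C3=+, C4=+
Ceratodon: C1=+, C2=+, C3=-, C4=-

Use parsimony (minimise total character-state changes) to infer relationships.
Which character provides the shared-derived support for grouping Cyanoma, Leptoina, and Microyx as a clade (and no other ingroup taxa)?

Character polarity is set by the outgroup: the derived state is whichever differs from the outgroup's state, so for C1, C2 the derived state is '-', and for the remaining characters it is '+'.
C1 (derived state '-') is shared by Cyanoma, Leptoina, and Microyx — a synapomorphy uniting that clade.
C2 (derived state '-') is shared by Cyanoma and Microyx — a synapomorphy uniting that clade.
C3: derived state '+' in Leptoina only — an autapomorphy, so it tells us nothing about relationships among taxa.
C4: derived state '+' in Leptoina only — an autapomorphy, so it tells us nothing about relationships among taxa.
Most parsimonious ingroup topology: (((Microyx,Cyanoma),Leptoina),Ceratodon).
The clade {Cyanoma, Leptoina, Microyx} is supported by C1: its derived state '-' occurs in exactly those taxa and in no other taxon (including the outgroup).

C1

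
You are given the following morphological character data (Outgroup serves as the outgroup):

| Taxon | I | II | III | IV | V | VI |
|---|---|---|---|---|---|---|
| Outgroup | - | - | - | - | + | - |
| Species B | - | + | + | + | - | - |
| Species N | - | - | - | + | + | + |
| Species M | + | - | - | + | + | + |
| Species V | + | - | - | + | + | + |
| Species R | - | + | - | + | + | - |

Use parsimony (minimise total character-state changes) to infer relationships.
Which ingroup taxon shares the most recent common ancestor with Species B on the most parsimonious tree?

Character polarity is set by the outgroup: the derived state is whichever differs from the outgroup's state, so for V the derived state is '-', and for the remaining characters it is '+'.
Only Species M and Species V show the derived state '+' for I, supporting them as a clade.
II: derived state '+' in Species B and Species R only — synapomorphy for {Species B, Species R}.
III: derived state '+' in Species B only — an autapomorphy, so it tells us nothing about relationships among taxa.
All ingroup taxa share the derived state '+' for IV; it defines the ingroup but does not resolve relationships within it.
V (derived state '-') is unique to Species B (autapomorphy; uninformative for grouping).
Only Species M, Species N, and Species V show the derived state '+' for VI, supporting them as a clade.
Most parsimonious ingroup topology: ((Species B,Species R),(Species N,(Species M,Species V))).
Species B and Species R form a cherry on this tree, so they are sister taxa.

Species R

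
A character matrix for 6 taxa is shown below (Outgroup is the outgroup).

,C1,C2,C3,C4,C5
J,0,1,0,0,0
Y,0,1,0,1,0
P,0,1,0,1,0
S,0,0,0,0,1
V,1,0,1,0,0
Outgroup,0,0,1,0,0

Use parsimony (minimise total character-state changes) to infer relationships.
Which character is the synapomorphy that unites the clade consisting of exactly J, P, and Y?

C2

Character polarity is set by the outgroup: the derived state is whichever differs from the outgroup's state, so for C3 the derived state is '0', and for the remaining characters it is '1'.
C1 (derived state '1') is unique to V (autapomorphy; uninformative for grouping).
C2 (derived state '1') is shared by J, P, and Y — a synapomorphy uniting that clade.
C3 (derived state '0') is shared by J, P, S, and Y — a synapomorphy uniting that clade.
C4 (derived state '1') is shared by P and Y — a synapomorphy uniting that clade.
C5 (derived state '1') is unique to S (autapomorphy; uninformative for grouping).
Most parsimonious ingroup topology: ((S,((P,Y),J)),V).
The clade {J, P, Y} is supported by C2: its derived state '1' occurs in exactly those taxa and in no other taxon (including the outgroup).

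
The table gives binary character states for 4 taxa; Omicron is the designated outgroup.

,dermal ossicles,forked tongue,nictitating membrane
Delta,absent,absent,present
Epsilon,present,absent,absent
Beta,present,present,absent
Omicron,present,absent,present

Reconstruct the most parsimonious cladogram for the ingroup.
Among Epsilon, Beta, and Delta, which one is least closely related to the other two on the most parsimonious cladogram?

Delta

Character polarity is set by the outgroup: the derived state is whichever differs from the outgroup's state, so for dermal ossicles, nictitating membrane the derived state is 'absent', and for the remaining characters it is 'present'.
dermal ossicles: derived state 'absent' in Delta only — an autapomorphy, so it tells us nothing about relationships among taxa.
forked tongue (derived state 'present') is unique to Beta (autapomorphy; uninformative for grouping).
Only Beta and Epsilon show the derived state 'absent' for nictitating membrane, supporting them as a clade.
Most parsimonious ingroup topology: ((Epsilon,Beta),Delta).
Beta and Epsilon share a more recent common ancestor with each other than either does with Delta, so Delta is the least closely related of the three.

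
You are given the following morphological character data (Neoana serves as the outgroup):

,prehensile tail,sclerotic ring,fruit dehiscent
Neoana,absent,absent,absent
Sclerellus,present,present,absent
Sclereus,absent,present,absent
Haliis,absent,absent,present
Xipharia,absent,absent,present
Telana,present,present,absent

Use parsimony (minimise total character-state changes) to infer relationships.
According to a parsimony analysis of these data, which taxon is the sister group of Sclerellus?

The outgroup has state 'absent' for every character, so 'present' is the derived state throughout.
prehensile tail: derived state 'present' in Sclerellus and Telana only — synapomorphy for {Sclerellus, Telana}.
sclerotic ring: derived state 'present' in Sclerellus, Sclereus, and Telana only — synapomorphy for {Sclerellus, Sclereus, Telana}.
fruit dehiscent (derived state 'present') is shared by Haliis and Xipharia — a synapomorphy uniting that clade.
Most parsimonious ingroup topology: (((Sclerellus,Telana),Sclereus),(Haliis,Xipharia)).
Sclerellus and Telana form a cherry on this tree, so they are sister taxa.

Telana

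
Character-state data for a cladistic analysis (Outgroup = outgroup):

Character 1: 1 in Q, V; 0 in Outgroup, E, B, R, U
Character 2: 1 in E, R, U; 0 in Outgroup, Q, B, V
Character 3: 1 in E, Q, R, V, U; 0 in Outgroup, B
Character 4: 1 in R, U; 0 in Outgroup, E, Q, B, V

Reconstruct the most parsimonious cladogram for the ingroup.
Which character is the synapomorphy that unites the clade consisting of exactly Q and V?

Character 1

The outgroup has state '0' for every character, so '1' is the derived state throughout.
Only Q and V show the derived state '1' for Character 1, supporting them as a clade.
Character 2 (derived state '1') is shared by E, R, and U — a synapomorphy uniting that clade.
Only E, Q, R, U, and V show the derived state '1' for Character 3, supporting them as a clade.
Character 4: derived state '1' in R and U only — synapomorphy for {R, U}.
Most parsimonious ingroup topology: (((E,(R,U)),(Q,V)),B).
The clade {Q, V} is supported by Character 1: its derived state '1' occurs in exactly those taxa and in no other taxon (including the outgroup).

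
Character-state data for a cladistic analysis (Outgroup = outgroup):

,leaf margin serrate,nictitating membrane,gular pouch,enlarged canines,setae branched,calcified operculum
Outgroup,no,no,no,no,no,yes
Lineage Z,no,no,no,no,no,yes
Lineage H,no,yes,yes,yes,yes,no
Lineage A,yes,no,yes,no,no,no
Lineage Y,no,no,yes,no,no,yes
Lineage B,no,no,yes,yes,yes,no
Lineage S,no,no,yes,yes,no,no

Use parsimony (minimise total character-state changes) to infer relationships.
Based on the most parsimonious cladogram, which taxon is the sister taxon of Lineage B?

Character polarity is set by the outgroup: the derived state is whichever differs from the outgroup's state, so for calcified operculum the derived state is 'no', and for the remaining characters it is 'yes'.
leaf margin serrate: derived state 'yes' in Lineage A only — an autapomorphy, so it tells us nothing about relationships among taxa.
nictitating membrane: derived state 'yes' in Lineage H only — an autapomorphy, so it tells us nothing about relationships among taxa.
gular pouch: derived state 'yes' in Lineage A, Lineage B, Lineage H, Lineage S, and Lineage Y only — synapomorphy for {Lineage A, Lineage B, Lineage H, Lineage S, Lineage Y}.
enlarged canines (derived state 'yes') is shared by Lineage B, Lineage H, and Lineage S — a synapomorphy uniting that clade.
setae branched (derived state 'yes') is shared by Lineage B and Lineage H — a synapomorphy uniting that clade.
calcified operculum: derived state 'no' in Lineage A, Lineage B, Lineage H, and Lineage S only — synapomorphy for {Lineage A, Lineage B, Lineage H, Lineage S}.
Most parsimonious ingroup topology: (Lineage Z,((((Lineage H,Lineage B),Lineage S),Lineage A),Lineage Y)).
Lineage B and Lineage H form a cherry on this tree, so they are sister taxa.

Lineage H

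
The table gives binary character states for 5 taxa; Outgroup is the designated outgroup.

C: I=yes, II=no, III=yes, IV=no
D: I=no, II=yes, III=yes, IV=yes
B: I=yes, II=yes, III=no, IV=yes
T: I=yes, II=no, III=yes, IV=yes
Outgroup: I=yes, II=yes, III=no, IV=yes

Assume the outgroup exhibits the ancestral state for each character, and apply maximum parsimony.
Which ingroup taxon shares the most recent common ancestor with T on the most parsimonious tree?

Character polarity is set by the outgroup: the derived state is whichever differs from the outgroup's state, so for I, II, IV the derived state is 'no', and for the remaining characters it is 'yes'.
I: derived state 'no' in D only — an autapomorphy, so it tells us nothing about relationships among taxa.
Only C and T show the derived state 'no' for II, supporting them as a clade.
Only C, D, and T show the derived state 'yes' for III, supporting them as a clade.
IV: derived state 'no' in C only — an autapomorphy, so it tells us nothing about relationships among taxa.
Most parsimonious ingroup topology: (B,(D,(T,C))).
T and C form a cherry on this tree, so they are sister taxa.

C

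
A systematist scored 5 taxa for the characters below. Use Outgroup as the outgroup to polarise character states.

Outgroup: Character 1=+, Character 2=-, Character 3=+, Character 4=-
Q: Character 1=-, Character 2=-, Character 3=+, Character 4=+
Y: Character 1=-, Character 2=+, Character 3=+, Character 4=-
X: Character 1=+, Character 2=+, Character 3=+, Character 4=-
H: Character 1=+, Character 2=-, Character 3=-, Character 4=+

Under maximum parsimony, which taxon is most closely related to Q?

Character polarity is set by the outgroup: the derived state is whichever differs from the outgroup's state, so for Character 1, Character 3 the derived state is '-', and for the remaining characters it is '+'.
Character 1 (state '-') occurs in Q and Y but conflicts with the nesting implied by the other characters — most parsimoniously interpreted as homoplasy.
Character 2: derived state '+' in X and Y only — synapomorphy for {X, Y}.
Character 3: derived state '-' in H only — an autapomorphy, so it tells us nothing about relationships among taxa.
Only H and Q show the derived state '+' for Character 4, supporting them as a clade.
Most parsimonious ingroup topology: ((Q,H),(Y,X)).
Q and H form a cherry on this tree, so they are sister taxa.

H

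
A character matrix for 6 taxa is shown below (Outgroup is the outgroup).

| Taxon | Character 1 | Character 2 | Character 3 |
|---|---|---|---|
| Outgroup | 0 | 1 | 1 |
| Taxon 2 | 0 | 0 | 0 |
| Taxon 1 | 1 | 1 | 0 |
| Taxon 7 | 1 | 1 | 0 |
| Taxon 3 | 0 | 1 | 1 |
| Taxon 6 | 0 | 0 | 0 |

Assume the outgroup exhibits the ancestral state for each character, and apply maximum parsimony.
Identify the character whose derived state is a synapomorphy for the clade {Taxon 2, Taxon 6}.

Character 2

Character polarity is set by the outgroup: the derived state is whichever differs from the outgroup's state, so for Character 2, Character 3 the derived state is '0', and for the remaining characters it is '1'.
Character 1: derived state '1' in Taxon 1 and Taxon 7 only — synapomorphy for {Taxon 1, Taxon 7}.
Only Taxon 2 and Taxon 6 show the derived state '0' for Character 2, supporting them as a clade.
Character 3 (derived state '0') is shared by Taxon 1, Taxon 2, Taxon 6, and Taxon 7 — a synapomorphy uniting that clade.
Most parsimonious ingroup topology: (((Taxon 2,Taxon 6),(Taxon 1,Taxon 7)),Taxon 3).
The clade {Taxon 2, Taxon 6} is supported by Character 2: its derived state '0' occurs in exactly those taxa and in no other taxon (including the outgroup).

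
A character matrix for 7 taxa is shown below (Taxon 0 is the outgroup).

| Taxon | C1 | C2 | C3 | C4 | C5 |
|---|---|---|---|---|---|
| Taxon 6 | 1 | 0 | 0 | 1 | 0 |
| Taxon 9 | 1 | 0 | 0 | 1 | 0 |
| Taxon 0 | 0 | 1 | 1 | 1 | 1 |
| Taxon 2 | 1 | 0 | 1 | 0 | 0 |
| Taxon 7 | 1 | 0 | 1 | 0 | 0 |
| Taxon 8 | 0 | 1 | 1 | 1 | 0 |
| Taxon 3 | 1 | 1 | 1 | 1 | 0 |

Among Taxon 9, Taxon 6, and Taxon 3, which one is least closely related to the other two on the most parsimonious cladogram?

Character polarity is set by the outgroup: the derived state is whichever differs from the outgroup's state, so for C2, C3, C4, C5 the derived state is '0', and for the remaining characters it is '1'.
Only Taxon 2, Taxon 3, Taxon 6, Taxon 7, and Taxon 9 show the derived state '1' for C1, supporting them as a clade.
C2 (derived state '0') is shared by Taxon 2, Taxon 6, Taxon 7, and Taxon 9 — a synapomorphy uniting that clade.
C3 (derived state '0') is shared by Taxon 6 and Taxon 9 — a synapomorphy uniting that clade.
C4 (derived state '0') is shared by Taxon 2 and Taxon 7 — a synapomorphy uniting that clade.
C5 (derived state '0') is shared by all ingroup taxa — unites the whole ingroup.
Most parsimonious ingroup topology: ((((Taxon 6,Taxon 9),(Taxon 7,Taxon 2)),Taxon 3),Taxon 8).
Taxon 9 and Taxon 6 share a more recent common ancestor with each other than either does with Taxon 3, so Taxon 3 is the least closely related of the three.

Taxon 3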